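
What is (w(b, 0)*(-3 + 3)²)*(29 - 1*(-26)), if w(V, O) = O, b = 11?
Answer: 0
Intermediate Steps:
(w(b, 0)*(-3 + 3)²)*(29 - 1*(-26)) = (0*(-3 + 3)²)*(29 - 1*(-26)) = (0*0²)*(29 + 26) = (0*0)*55 = 0*55 = 0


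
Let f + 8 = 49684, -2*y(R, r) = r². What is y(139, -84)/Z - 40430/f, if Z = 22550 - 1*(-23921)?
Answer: -1027039729/1154246698 ≈ -0.88979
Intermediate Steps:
y(R, r) = -r²/2
f = 49676 (f = -8 + 49684 = 49676)
Z = 46471 (Z = 22550 + 23921 = 46471)
y(139, -84)/Z - 40430/f = -½*(-84)²/46471 - 40430/49676 = -½*7056*(1/46471) - 40430*1/49676 = -3528*1/46471 - 20215/24838 = -3528/46471 - 20215/24838 = -1027039729/1154246698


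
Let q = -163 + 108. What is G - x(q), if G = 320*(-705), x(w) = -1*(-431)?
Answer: -226031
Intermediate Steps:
q = -55
x(w) = 431
G = -225600
G - x(q) = -225600 - 1*431 = -225600 - 431 = -226031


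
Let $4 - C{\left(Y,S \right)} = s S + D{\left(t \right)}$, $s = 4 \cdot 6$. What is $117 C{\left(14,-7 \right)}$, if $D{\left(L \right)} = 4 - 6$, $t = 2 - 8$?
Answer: $20358$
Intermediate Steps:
$t = -6$ ($t = 2 - 8 = -6$)
$D{\left(L \right)} = -2$ ($D{\left(L \right)} = 4 - 6 = -2$)
$s = 24$
$C{\left(Y,S \right)} = 6 - 24 S$ ($C{\left(Y,S \right)} = 4 - \left(24 S - 2\right) = 4 - \left(-2 + 24 S\right) = 6 - 24 S$)
$117 C{\left(14,-7 \right)} = 117 \left(6 - -168\right) = 117 \left(6 + 168\right) = 117 \cdot 174 = 20358$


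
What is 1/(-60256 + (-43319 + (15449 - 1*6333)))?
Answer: -1/94459 ≈ -1.0587e-5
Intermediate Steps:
1/(-60256 + (-43319 + (15449 - 1*6333))) = 1/(-60256 + (-43319 + (15449 - 6333))) = 1/(-60256 + (-43319 + 9116)) = 1/(-60256 - 34203) = 1/(-94459) = -1/94459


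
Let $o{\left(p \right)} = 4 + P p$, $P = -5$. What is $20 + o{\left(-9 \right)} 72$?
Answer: $3548$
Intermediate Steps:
$o{\left(p \right)} = 4 - 5 p$
$20 + o{\left(-9 \right)} 72 = 20 + \left(4 - -45\right) 72 = 20 + \left(4 + 45\right) 72 = 20 + 49 \cdot 72 = 20 + 3528 = 3548$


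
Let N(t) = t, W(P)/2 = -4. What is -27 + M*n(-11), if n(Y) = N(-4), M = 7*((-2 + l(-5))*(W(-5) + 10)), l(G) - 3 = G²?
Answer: -1483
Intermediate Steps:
W(P) = -8 (W(P) = 2*(-4) = -8)
l(G) = 3 + G²
M = 364 (M = 7*((-2 + (3 + (-5)²))*(-8 + 10)) = 7*((-2 + (3 + 25))*2) = 7*((-2 + 28)*2) = 7*(26*2) = 7*52 = 364)
n(Y) = -4
-27 + M*n(-11) = -27 + 364*(-4) = -27 - 1456 = -1483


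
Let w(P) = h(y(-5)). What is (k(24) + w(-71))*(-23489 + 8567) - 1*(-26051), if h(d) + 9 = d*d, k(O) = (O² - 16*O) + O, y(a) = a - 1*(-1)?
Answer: -3301555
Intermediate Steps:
y(a) = 1 + a (y(a) = a + 1 = 1 + a)
k(O) = O² - 15*O
h(d) = -9 + d² (h(d) = -9 + d*d = -9 + d²)
w(P) = 7 (w(P) = -9 + (1 - 5)² = -9 + (-4)² = -9 + 16 = 7)
(k(24) + w(-71))*(-23489 + 8567) - 1*(-26051) = (24*(-15 + 24) + 7)*(-23489 + 8567) - 1*(-26051) = (24*9 + 7)*(-14922) + 26051 = (216 + 7)*(-14922) + 26051 = 223*(-14922) + 26051 = -3327606 + 26051 = -3301555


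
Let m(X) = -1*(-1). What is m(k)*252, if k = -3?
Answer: 252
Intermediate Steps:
m(X) = 1
m(k)*252 = 1*252 = 252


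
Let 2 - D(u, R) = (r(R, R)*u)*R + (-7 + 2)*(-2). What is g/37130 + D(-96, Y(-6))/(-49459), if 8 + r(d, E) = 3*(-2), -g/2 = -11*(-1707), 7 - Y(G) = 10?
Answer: -1003397203/918206335 ≈ -1.0928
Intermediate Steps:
Y(G) = -3 (Y(G) = 7 - 1*10 = 7 - 10 = -3)
g = -37554 (g = -(-22)*(-1707) = -2*18777 = -37554)
r(d, E) = -14 (r(d, E) = -8 + 3*(-2) = -8 - 6 = -14)
D(u, R) = -8 + 14*R*u (D(u, R) = 2 - ((-14*u)*R + (-7 + 2)*(-2)) = 2 - (-14*R*u - 5*(-2)) = 2 - (-14*R*u + 10) = 2 - (10 - 14*R*u) = 2 + (-10 + 14*R*u) = -8 + 14*R*u)
g/37130 + D(-96, Y(-6))/(-49459) = -37554/37130 + (-8 + 14*(-3)*(-96))/(-49459) = -37554*1/37130 + (-8 + 4032)*(-1/49459) = -18777/18565 + 4024*(-1/49459) = -18777/18565 - 4024/49459 = -1003397203/918206335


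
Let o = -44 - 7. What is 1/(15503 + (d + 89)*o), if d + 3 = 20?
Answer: 1/10097 ≈ 9.9039e-5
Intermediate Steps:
d = 17 (d = -3 + 20 = 17)
o = -51
1/(15503 + (d + 89)*o) = 1/(15503 + (17 + 89)*(-51)) = 1/(15503 + 106*(-51)) = 1/(15503 - 5406) = 1/10097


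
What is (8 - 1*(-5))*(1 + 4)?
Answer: 65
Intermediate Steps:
(8 - 1*(-5))*(1 + 4) = (8 + 5)*5 = 13*5 = 65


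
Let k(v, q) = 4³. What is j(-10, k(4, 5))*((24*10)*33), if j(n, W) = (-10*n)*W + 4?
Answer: 50719680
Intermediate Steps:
k(v, q) = 64
j(n, W) = 4 - 10*W*n (j(n, W) = -10*W*n + 4 = 4 - 10*W*n)
j(-10, k(4, 5))*((24*10)*33) = (4 - 10*64*(-10))*((24*10)*33) = (4 + 6400)*(240*33) = 6404*7920 = 50719680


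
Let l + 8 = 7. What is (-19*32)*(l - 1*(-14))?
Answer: -7904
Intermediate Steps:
l = -1 (l = -8 + 7 = -1)
(-19*32)*(l - 1*(-14)) = (-19*32)*(-1 - 1*(-14)) = -608*(-1 + 14) = -608*13 = -7904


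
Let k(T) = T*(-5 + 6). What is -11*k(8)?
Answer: -88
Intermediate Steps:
k(T) = T (k(T) = T*1 = T)
-11*k(8) = -11*8 = -88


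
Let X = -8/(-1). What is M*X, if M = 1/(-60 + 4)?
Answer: -1/7 ≈ -0.14286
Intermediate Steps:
M = -1/56 (M = 1/(-56) = -1/56 ≈ -0.017857)
X = 8 (X = -8*(-1) = 8)
M*X = -1/56*8 = -1/7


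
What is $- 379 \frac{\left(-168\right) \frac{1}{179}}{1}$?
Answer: $\frac{63672}{179} \approx 355.71$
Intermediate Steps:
$- 379 \frac{\left(-168\right) \frac{1}{179}}{1} = - 379 \left(-168\right) \frac{1}{179} \cdot 1 = - 379 \left(\left(- \frac{168}{179}\right) 1\right) = \left(-379\right) \left(- \frac{168}{179}\right) = \frac{63672}{179}$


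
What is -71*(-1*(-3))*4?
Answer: -852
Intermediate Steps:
-71*(-1*(-3))*4 = -213*4 = -71*12 = -852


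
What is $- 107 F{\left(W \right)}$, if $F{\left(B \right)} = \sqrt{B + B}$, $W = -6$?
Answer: $- 214 i \sqrt{3} \approx - 370.66 i$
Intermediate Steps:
$F{\left(B \right)} = \sqrt{2} \sqrt{B}$ ($F{\left(B \right)} = \sqrt{2 B} = \sqrt{2} \sqrt{B}$)
$- 107 F{\left(W \right)} = - 107 \sqrt{2} \sqrt{-6} = - 107 \sqrt{2} i \sqrt{6} = - 107 \cdot 2 i \sqrt{3} = - 214 i \sqrt{3}$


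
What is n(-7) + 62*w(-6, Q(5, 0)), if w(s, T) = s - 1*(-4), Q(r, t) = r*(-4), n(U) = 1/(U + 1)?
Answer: -745/6 ≈ -124.17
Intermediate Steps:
n(U) = 1/(1 + U)
Q(r, t) = -4*r
w(s, T) = 4 + s (w(s, T) = s + 4 = 4 + s)
n(-7) + 62*w(-6, Q(5, 0)) = 1/(1 - 7) + 62*(4 - 6) = 1/(-6) + 62*(-2) = -⅙ - 124 = -745/6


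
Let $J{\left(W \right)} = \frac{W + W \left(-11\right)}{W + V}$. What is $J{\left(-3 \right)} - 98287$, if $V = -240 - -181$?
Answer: $- \frac{3046912}{31} \approx -98288.0$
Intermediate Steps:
$V = -59$ ($V = -240 + 181 = -59$)
$J{\left(W \right)} = - \frac{10 W}{-59 + W}$ ($J{\left(W \right)} = \frac{W + W \left(-11\right)}{W - 59} = \frac{W - 11 W}{-59 + W} = \frac{\left(-10\right) W}{-59 + W} = - \frac{10 W}{-59 + W}$)
$J{\left(-3 \right)} - 98287 = \left(-10\right) \left(-3\right) \frac{1}{-59 - 3} - 98287 = \left(-10\right) \left(-3\right) \frac{1}{-62} - 98287 = \left(-10\right) \left(-3\right) \left(- \frac{1}{62}\right) - 98287 = - \frac{15}{31} - 98287 = - \frac{3046912}{31}$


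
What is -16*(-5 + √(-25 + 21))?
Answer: 80 - 32*I ≈ 80.0 - 32.0*I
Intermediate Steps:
-16*(-5 + √(-25 + 21)) = -16*(-5 + √(-4)) = -16*(-5 + 2*I) = 80 - 32*I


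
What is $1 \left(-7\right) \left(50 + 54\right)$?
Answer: $-728$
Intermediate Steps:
$1 \left(-7\right) \left(50 + 54\right) = \left(-7\right) 104 = -728$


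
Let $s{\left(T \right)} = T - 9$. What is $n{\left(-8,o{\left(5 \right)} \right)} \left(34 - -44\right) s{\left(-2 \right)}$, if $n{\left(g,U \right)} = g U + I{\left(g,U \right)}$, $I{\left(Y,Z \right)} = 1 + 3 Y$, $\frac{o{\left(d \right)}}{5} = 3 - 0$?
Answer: $122694$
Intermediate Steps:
$o{\left(d \right)} = 15$ ($o{\left(d \right)} = 5 \left(3 - 0\right) = 5 \left(3 + 0\right) = 5 \cdot 3 = 15$)
$n{\left(g,U \right)} = 1 + 3 g + U g$ ($n{\left(g,U \right)} = g U + \left(1 + 3 g\right) = U g + \left(1 + 3 g\right) = 1 + 3 g + U g$)
$s{\left(T \right)} = -9 + T$
$n{\left(-8,o{\left(5 \right)} \right)} \left(34 - -44\right) s{\left(-2 \right)} = \left(1 + 3 \left(-8\right) + 15 \left(-8\right)\right) \left(34 - -44\right) \left(-9 - 2\right) = \left(1 - 24 - 120\right) \left(34 + 44\right) \left(-11\right) = \left(-143\right) 78 \left(-11\right) = \left(-11154\right) \left(-11\right) = 122694$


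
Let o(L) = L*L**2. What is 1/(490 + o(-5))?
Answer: 1/365 ≈ 0.0027397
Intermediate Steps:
o(L) = L**3
1/(490 + o(-5)) = 1/(490 + (-5)**3) = 1/(490 - 125) = 1/365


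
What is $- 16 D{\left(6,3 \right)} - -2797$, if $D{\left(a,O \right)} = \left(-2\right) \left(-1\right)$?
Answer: $2765$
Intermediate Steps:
$D{\left(a,O \right)} = 2$
$- 16 D{\left(6,3 \right)} - -2797 = \left(-16\right) 2 - -2797 = -32 + 2797 = 2765$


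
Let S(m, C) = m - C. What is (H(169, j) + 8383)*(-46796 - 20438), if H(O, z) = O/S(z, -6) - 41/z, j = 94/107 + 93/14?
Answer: -128734193459888246/228213085 ≈ -5.6410e+8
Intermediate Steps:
j = 11267/1498 (j = 94*(1/107) + 93*(1/14) = 94/107 + 93/14 = 11267/1498 ≈ 7.5214)
H(O, z) = -41/z + O/(6 + z) (H(O, z) = O/(z - 1*(-6)) - 41/z = O/(z + 6) - 41/z = O/(6 + z) - 41/z = -41/z + O/(6 + z))
(H(169, j) + 8383)*(-46796 - 20438) = ((-41/11267/1498 + 169/(6 + 11267/1498)) + 8383)*(-46796 - 20438) = ((-41*1498/11267 + 169/(20255/1498)) + 8383)*(-67234) = ((-61418/11267 + 169*(1498/20255)) + 8383)*(-67234) = ((-61418/11267 + 253162/20255) + 8383)*(-67234) = (1608354664/228213085 + 8383)*(-67234) = (1914718646219/228213085)*(-67234) = -128734193459888246/228213085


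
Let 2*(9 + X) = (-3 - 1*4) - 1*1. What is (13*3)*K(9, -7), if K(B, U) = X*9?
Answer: -4563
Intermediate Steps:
X = -13 (X = -9 + ((-3 - 1*4) - 1*1)/2 = -9 + ((-3 - 4) - 1)/2 = -9 + (-7 - 1)/2 = -9 + (½)*(-8) = -9 - 4 = -13)
K(B, U) = -117 (K(B, U) = -13*9 = -117)
(13*3)*K(9, -7) = (13*3)*(-117) = 39*(-117) = -4563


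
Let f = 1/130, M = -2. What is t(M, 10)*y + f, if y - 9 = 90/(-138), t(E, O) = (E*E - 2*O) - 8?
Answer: -599017/2990 ≈ -200.34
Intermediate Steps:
t(E, O) = -8 + E² - 2*O (t(E, O) = (E² - 2*O) - 8 = -8 + E² - 2*O)
y = 192/23 (y = 9 + 90/(-138) = 9 + 90*(-1/138) = 9 - 15/23 = 192/23 ≈ 8.3478)
f = 1/130 ≈ 0.0076923
t(M, 10)*y + f = (-8 + (-2)² - 2*10)*(192/23) + 1/130 = (-8 + 4 - 20)*(192/23) + 1/130 = -24*192/23 + 1/130 = -4608/23 + 1/130 = -599017/2990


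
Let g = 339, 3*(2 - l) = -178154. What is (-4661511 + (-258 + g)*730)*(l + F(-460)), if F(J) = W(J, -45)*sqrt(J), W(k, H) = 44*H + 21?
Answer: -273320066320 + 18032128758*I*sqrt(115) ≈ -2.7332e+11 + 1.9337e+11*I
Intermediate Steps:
l = 178160/3 (l = 2 - 1/3*(-178154) = 2 + 178154/3 = 178160/3 ≈ 59387.)
W(k, H) = 21 + 44*H
F(J) = -1959*sqrt(J) (F(J) = (21 + 44*(-45))*sqrt(J) = (21 - 1980)*sqrt(J) = -1959*sqrt(J))
(-4661511 + (-258 + g)*730)*(l + F(-460)) = (-4661511 + (-258 + 339)*730)*(178160/3 - 3918*I*sqrt(115)) = (-4661511 + 81*730)*(178160/3 - 3918*I*sqrt(115)) = (-4661511 + 59130)*(178160/3 - 3918*I*sqrt(115)) = -4602381*(178160/3 - 3918*I*sqrt(115)) = -273320066320 + 18032128758*I*sqrt(115)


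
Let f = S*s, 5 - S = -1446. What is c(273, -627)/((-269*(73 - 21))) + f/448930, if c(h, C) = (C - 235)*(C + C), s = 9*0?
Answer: -270237/3497 ≈ -77.277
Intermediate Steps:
s = 0
S = 1451 (S = 5 - 1*(-1446) = 5 + 1446 = 1451)
c(h, C) = 2*C*(-235 + C) (c(h, C) = (-235 + C)*(2*C) = 2*C*(-235 + C))
f = 0 (f = 1451*0 = 0)
c(273, -627)/((-269*(73 - 21))) + f/448930 = (2*(-627)*(-235 - 627))/((-269*(73 - 21))) + 0/448930 = (2*(-627)*(-862))/((-269*52)) + 0*(1/448930) = 1080948/(-13988) + 0 = 1080948*(-1/13988) + 0 = -270237/3497 + 0 = -270237/3497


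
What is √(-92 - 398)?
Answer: 7*I*√10 ≈ 22.136*I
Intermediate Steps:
√(-92 - 398) = √(-490) = 7*I*√10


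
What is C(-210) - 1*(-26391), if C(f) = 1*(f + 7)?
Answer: 26188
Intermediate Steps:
C(f) = 7 + f (C(f) = 1*(7 + f) = 7 + f)
C(-210) - 1*(-26391) = (7 - 210) - 1*(-26391) = -203 + 26391 = 26188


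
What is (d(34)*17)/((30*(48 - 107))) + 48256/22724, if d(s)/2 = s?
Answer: 568694/386745 ≈ 1.4705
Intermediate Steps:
d(s) = 2*s
(d(34)*17)/((30*(48 - 107))) + 48256/22724 = ((2*34)*17)/((30*(48 - 107))) + 48256/22724 = (68*17)/((30*(-59))) + 48256*(1/22724) = 1156/(-1770) + 928/437 = 1156*(-1/1770) + 928/437 = -578/885 + 928/437 = 568694/386745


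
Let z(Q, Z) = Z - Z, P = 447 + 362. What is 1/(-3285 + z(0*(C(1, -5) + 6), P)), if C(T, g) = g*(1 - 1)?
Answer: -1/3285 ≈ -0.00030441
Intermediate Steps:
C(T, g) = 0 (C(T, g) = g*0 = 0)
P = 809
z(Q, Z) = 0
1/(-3285 + z(0*(C(1, -5) + 6), P)) = 1/(-3285 + 0) = 1/(-3285) = -1/3285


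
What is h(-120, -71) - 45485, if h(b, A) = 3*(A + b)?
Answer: -46058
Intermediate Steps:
h(b, A) = 3*A + 3*b
h(-120, -71) - 45485 = (3*(-71) + 3*(-120)) - 45485 = (-213 - 360) - 45485 = -573 - 45485 = -46058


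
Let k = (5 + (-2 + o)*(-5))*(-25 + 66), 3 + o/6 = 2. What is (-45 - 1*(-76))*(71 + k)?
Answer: 59396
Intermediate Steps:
o = -6 (o = -18 + 6*2 = -18 + 12 = -6)
k = 1845 (k = (5 + (-2 - 6)*(-5))*(-25 + 66) = (5 - 8*(-5))*41 = (5 + 40)*41 = 45*41 = 1845)
(-45 - 1*(-76))*(71 + k) = (-45 - 1*(-76))*(71 + 1845) = (-45 + 76)*1916 = 31*1916 = 59396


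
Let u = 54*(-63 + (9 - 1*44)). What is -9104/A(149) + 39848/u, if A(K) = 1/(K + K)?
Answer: -3589298378/1323 ≈ -2.7130e+6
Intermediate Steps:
u = -5292 (u = 54*(-63 + (9 - 44)) = 54*(-63 - 35) = 54*(-98) = -5292)
A(K) = 1/(2*K)
-9104/A(149) + 39848/u = -9104/((½)/149) + 39848/(-5292) = -9104/((½)*(1/149)) + 39848*(-1/5292) = -9104/1/298 - 9962/1323 = -9104*298 - 9962/1323 = -2712992 - 9962/1323 = -3589298378/1323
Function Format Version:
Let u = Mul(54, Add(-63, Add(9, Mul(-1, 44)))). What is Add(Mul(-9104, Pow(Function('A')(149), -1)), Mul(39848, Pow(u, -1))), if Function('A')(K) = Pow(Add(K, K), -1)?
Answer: Rational(-3589298378, 1323) ≈ -2.7130e+6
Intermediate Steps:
u = -5292 (u = Mul(54, Add(-63, Add(9, -44))) = Mul(54, Add(-63, -35)) = Mul(54, -98) = -5292)
Function('A')(K) = Mul(Rational(1, 2), Pow(K, -1)) (Function('A')(K) = Pow(Mul(2, K), -1) = Mul(Rational(1, 2), Pow(K, -1)))
Add(Mul(-9104, Pow(Function('A')(149), -1)), Mul(39848, Pow(u, -1))) = Add(Mul(-9104, Pow(Mul(Rational(1, 2), Pow(149, -1)), -1)), Mul(39848, Pow(-5292, -1))) = Add(Mul(-9104, Pow(Mul(Rational(1, 2), Rational(1, 149)), -1)), Mul(39848, Rational(-1, 5292))) = Add(Mul(-9104, Pow(Rational(1, 298), -1)), Rational(-9962, 1323)) = Add(Mul(-9104, 298), Rational(-9962, 1323)) = Add(-2712992, Rational(-9962, 1323)) = Rational(-3589298378, 1323)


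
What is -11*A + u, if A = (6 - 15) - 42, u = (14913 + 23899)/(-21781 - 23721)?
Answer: 12743905/22751 ≈ 560.15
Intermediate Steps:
u = -19406/22751 (u = 38812/(-45502) = 38812*(-1/45502) = -19406/22751 ≈ -0.85297)
A = -51 (A = -9 - 42 = -51)
-11*A + u = -11*(-51) - 19406/22751 = 561 - 19406/22751 = 12743905/22751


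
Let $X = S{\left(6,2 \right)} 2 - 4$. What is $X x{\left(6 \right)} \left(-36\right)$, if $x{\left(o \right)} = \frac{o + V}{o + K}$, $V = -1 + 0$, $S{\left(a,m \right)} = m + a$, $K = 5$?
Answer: $- \frac{2160}{11} \approx -196.36$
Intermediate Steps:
$S{\left(a,m \right)} = a + m$
$V = -1$
$x{\left(o \right)} = \frac{-1 + o}{5 + o}$ ($x{\left(o \right)} = \frac{o - 1}{o + 5} = \frac{-1 + o}{5 + o}$)
$X = 12$ ($X = \left(6 + 2\right) 2 - 4 = 8 \cdot 2 - 4 = 16 - 4 = 12$)
$X x{\left(6 \right)} \left(-36\right) = 12 \frac{-1 + 6}{5 + 6} \left(-36\right) = 12 \cdot \frac{1}{11} \cdot 5 \left(-36\right) = 12 \cdot \frac{5}{11} \left(-36\right) = \frac{60}{11} \left(-36\right) = - \frac{2160}{11}$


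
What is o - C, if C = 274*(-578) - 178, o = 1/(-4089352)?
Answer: 648366759599/4089352 ≈ 1.5855e+5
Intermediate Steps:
o = -1/4089352 ≈ -2.4454e-7
C = -158550 (C = -158372 - 178 = -158550)
o - C = -1/4089352 - 1*(-158550) = -1/4089352 + 158550 = 648366759599/4089352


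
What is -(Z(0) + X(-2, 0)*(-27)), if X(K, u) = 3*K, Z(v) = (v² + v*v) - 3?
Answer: -159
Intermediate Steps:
Z(v) = -3 + 2*v² (Z(v) = (v² + v²) - 3 = 2*v² - 3 = -3 + 2*v²)
-(Z(0) + X(-2, 0)*(-27)) = -((-3 + 2*0²) + (3*(-2))*(-27)) = -((-3 + 2*0) - 6*(-27)) = -((-3 + 0) + 162) = -(-3 + 162) = -1*159 = -159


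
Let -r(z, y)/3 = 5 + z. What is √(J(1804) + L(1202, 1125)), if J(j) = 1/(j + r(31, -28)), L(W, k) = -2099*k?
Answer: I*√424518551894/424 ≈ 1536.7*I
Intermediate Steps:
r(z, y) = -15 - 3*z (r(z, y) = -3*(5 + z) = -15 - 3*z)
J(j) = 1/(-108 + j) (J(j) = 1/(j + (-15 - 3*31)) = 1/(j + (-15 - 93)) = 1/(j - 108) = 1/(-108 + j))
√(J(1804) + L(1202, 1125)) = √(1/(-108 + 1804) - 2099*1125) = √(1/1696 - 2361375) = √(-4004891999/1696) = I*√424518551894/424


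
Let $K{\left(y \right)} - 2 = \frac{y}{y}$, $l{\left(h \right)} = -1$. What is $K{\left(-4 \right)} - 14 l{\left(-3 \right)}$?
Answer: $17$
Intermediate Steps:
$K{\left(y \right)} = 3$ ($K{\left(y \right)} = 2 + \frac{y}{y} = 2 + 1 = 3$)
$K{\left(-4 \right)} - 14 l{\left(-3 \right)} = 3 - -14 = 3 + 14 = 17$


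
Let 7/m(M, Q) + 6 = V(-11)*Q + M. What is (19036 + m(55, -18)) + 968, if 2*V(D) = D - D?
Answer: 140029/7 ≈ 20004.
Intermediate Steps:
V(D) = 0 (V(D) = (D - D)/2 = (½)*0 = 0)
m(M, Q) = 7/(-6 + M) (m(M, Q) = 7/(-6 + (0*Q + M)) = 7/(-6 + (0 + M)) = 7/(-6 + M))
(19036 + m(55, -18)) + 968 = (19036 + 7/(-6 + 55)) + 968 = (19036 + 7/49) + 968 = (19036 + 7*(1/49)) + 968 = (19036 + ⅐) + 968 = 133253/7 + 968 = 140029/7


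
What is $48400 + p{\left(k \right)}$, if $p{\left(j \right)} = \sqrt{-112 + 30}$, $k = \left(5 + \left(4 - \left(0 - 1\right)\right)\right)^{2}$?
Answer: $48400 + i \sqrt{82} \approx 48400.0 + 9.0554 i$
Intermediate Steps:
$k = 100$ ($k = \left(5 + \left(4 - \left(0 - 1\right)\right)\right)^{2} = \left(5 + \left(4 - -1\right)\right)^{2} = \left(5 + \left(4 + 1\right)\right)^{2} = \left(5 + 5\right)^{2} = 10^{2} = 100$)
$p{\left(j \right)} = i \sqrt{82}$ ($p{\left(j \right)} = \sqrt{-82} = i \sqrt{82}$)
$48400 + p{\left(k \right)} = 48400 + i \sqrt{82}$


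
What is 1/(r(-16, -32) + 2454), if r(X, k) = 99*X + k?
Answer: 1/838 ≈ 0.0011933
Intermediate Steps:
r(X, k) = k + 99*X
1/(r(-16, -32) + 2454) = 1/((-32 + 99*(-16)) + 2454) = 1/((-32 - 1584) + 2454) = 1/(-1616 + 2454) = 1/838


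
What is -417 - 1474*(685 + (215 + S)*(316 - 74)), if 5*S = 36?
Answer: -401353123/5 ≈ -8.0271e+7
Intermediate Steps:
S = 36/5 (S = (1/5)*36 = 36/5 ≈ 7.2000)
-417 - 1474*(685 + (215 + S)*(316 - 74)) = -417 - 1474*(685 + (215 + 36/5)*(316 - 74)) = -417 - 1474*(685 + (1111/5)*242) = -417 - 1474*(685 + 268862/5) = -417 - 1474*272287/5 = -417 - 401351038/5 = -401353123/5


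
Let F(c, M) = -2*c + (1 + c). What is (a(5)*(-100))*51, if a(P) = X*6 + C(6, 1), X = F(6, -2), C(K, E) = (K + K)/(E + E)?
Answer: 122400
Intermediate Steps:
C(K, E) = K/E (C(K, E) = (2*K)/((2*E)) = (2*K)*(1/(2*E)) = K/E)
F(c, M) = 1 - c
X = -5 (X = 1 - 1*6 = 1 - 6 = -5)
a(P) = -24 (a(P) = -5*6 + 6/1 = -30 + 6*1 = -30 + 6 = -24)
(a(5)*(-100))*51 = -24*(-100)*51 = 2400*51 = 122400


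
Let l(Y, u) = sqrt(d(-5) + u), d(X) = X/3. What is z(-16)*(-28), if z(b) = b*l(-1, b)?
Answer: 448*I*sqrt(159)/3 ≈ 1883.0*I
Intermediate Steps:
d(X) = X/3 (d(X) = X*(1/3) = X/3)
l(Y, u) = sqrt(-5/3 + u) (l(Y, u) = sqrt((1/3)*(-5) + u) = sqrt(-5/3 + u))
z(b) = b*sqrt(-15 + 9*b)/3 (z(b) = b*(sqrt(-15 + 9*b)/3) = b*sqrt(-15 + 9*b)/3)
z(-16)*(-28) = ((1/3)*(-16)*sqrt(-15 + 9*(-16)))*(-28) = ((1/3)*(-16)*sqrt(-15 - 144))*(-28) = ((1/3)*(-16)*sqrt(-159))*(-28) = ((1/3)*(-16)*(I*sqrt(159)))*(-28) = -16*I*sqrt(159)/3*(-28) = 448*I*sqrt(159)/3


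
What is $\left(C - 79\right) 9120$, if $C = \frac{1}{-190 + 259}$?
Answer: $- \frac{16568000}{23} \approx -7.2035 \cdot 10^{5}$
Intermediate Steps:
$C = \frac{1}{69} \approx 0.014493$
$\left(C - 79\right) 9120 = \left(\frac{1}{69} - 79\right) 9120 = \left(- \frac{5450}{69}\right) 9120 = - \frac{16568000}{23}$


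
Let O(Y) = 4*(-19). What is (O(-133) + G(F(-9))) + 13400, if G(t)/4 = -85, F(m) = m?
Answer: 12984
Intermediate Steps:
O(Y) = -76
G(t) = -340 (G(t) = 4*(-85) = -340)
(O(-133) + G(F(-9))) + 13400 = (-76 - 340) + 13400 = -416 + 13400 = 12984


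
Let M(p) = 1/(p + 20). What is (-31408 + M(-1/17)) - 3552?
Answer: -11851423/339 ≈ -34960.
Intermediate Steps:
M(p) = 1/(20 + p)
(-31408 + M(-1/17)) - 3552 = (-31408 + 1/(20 - 1/17)) - 3552 = (-31408 + 1/(339/17)) - 3552 = (-31408 + 17/339) - 3552 = -10647295/339 - 3552 = -11851423/339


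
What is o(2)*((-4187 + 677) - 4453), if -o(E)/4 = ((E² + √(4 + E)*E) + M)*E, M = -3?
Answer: 63704 + 127408*√6 ≈ 3.7579e+5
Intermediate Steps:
o(E) = -4*E*(-3 + E² + E*√(4 + E)) (o(E) = -4*((E² + √(4 + E)*E) - 3)*E = -4*((E² + E*√(4 + E)) - 3)*E = -4*(-3 + E² + E*√(4 + E))*E = -4*E*(-3 + E² + E*√(4 + E)))
o(2)*((-4187 + 677) - 4453) = (4*2*(3 - 1*2² - 1*2*√(4 + 2)))*((-4187 + 677) - 4453) = (4*2*(3 - 1*4 - 1*2*√6))*(-3510 - 4453) = (4*2*(3 - 4 - 2*√6))*(-7963) = (4*2*(-1 - 2*√6))*(-7963) = (-8 - 16*√6)*(-7963) = 63704 + 127408*√6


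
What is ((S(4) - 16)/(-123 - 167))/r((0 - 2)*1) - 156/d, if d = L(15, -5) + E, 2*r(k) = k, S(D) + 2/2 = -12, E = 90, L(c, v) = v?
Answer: -329/170 ≈ -1.9353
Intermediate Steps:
S(D) = -13 (S(D) = -1 - 12 = -13)
r(k) = k/2
d = 85 (d = -5 + 90 = 85)
((S(4) - 16)/(-123 - 167))/r((0 - 2)*1) - 156/d = ((-13 - 16)/(-123 - 167))/((((0 - 2)*1)/2)) - 156/85 = (-29/(-290))/(((-2*1)/2)) - 156*1/85 = (-29*(-1/290))/(((½)*(-2))) - 156/85 = (⅒)/(-1) - 156/85 = (⅒)*(-1) - 156/85 = -⅒ - 156/85 = -329/170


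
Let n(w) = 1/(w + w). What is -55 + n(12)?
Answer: -1319/24 ≈ -54.958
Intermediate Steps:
n(w) = 1/(2*w)
-55 + n(12) = -55 + (1/2)/12 = -55 + (1/2)*(1/12) = -55 + 1/24 = -1319/24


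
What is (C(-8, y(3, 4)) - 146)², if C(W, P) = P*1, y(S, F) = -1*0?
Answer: 21316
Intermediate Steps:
y(S, F) = 0
C(W, P) = P
(C(-8, y(3, 4)) - 146)² = (0 - 146)² = (-146)² = 21316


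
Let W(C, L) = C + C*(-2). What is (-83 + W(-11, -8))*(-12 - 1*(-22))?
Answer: -720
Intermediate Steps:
W(C, L) = -C (W(C, L) = C - 2*C = -C)
(-83 + W(-11, -8))*(-12 - 1*(-22)) = (-83 - 1*(-11))*(-12 - 1*(-22)) = (-83 + 11)*(-12 + 22) = -72*10 = -720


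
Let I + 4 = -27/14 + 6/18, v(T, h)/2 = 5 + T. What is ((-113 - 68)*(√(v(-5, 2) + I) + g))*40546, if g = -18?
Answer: 132098868 - 3669413*I*√9870/21 ≈ 1.321e+8 - 1.7359e+7*I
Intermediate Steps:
v(T, h) = 10 + 2*T (v(T, h) = 2*(5 + T) = 10 + 2*T)
I = -235/42 (I = -4 + (-27/14 + 6/18) = -4 + (-27*1/14 + 6*(1/18)) = -4 + (-27/14 + ⅓) = -4 - 67/42 = -235/42 ≈ -5.5952)
((-113 - 68)*(√(v(-5, 2) + I) + g))*40546 = ((-113 - 68)*(√((10 + 2*(-5)) - 235/42) - 18))*40546 = -181*(√((10 - 10) - 235/42) - 18)*40546 = -181*(√(0 - 235/42) - 18)*40546 = -181*(√(-235/42) - 18)*40546 = -181*(I*√9870/42 - 18)*40546 = -181*(-18 + I*√9870/42)*40546 = (3258 - 181*I*√9870/42)*40546 = 132098868 - 3669413*I*√9870/21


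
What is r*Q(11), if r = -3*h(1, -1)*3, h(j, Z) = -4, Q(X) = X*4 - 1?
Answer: 1548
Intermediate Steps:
Q(X) = -1 + 4*X (Q(X) = 4*X - 1 = -1 + 4*X)
r = 36 (r = -3*(-4)*3 = 12*3 = 36)
r*Q(11) = 36*(-1 + 4*11) = 36*(-1 + 44) = 36*43 = 1548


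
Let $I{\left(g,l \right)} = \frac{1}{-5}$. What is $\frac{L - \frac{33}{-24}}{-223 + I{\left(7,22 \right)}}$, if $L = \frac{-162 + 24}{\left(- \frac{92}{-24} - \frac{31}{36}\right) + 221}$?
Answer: $- \frac{7895}{2322144} \approx -0.0033999$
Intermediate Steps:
$I{\left(g,l \right)} = - \frac{1}{5}$
$L = - \frac{4968}{8063}$ ($L = - \frac{138}{\left(\left(-92\right) \left(- \frac{1}{24}\right) - \frac{31}{36}\right) + 221} = - \frac{138}{\left(\frac{23}{6} - \frac{31}{36}\right) + 221} = - \frac{138}{\frac{107}{36} + 221} = - \frac{138}{\frac{8063}{36}} = \left(-138\right) \frac{36}{8063} = - \frac{4968}{8063} \approx -0.61615$)
$\frac{L - \frac{33}{-24}}{-223 + I{\left(7,22 \right)}} = \frac{- \frac{4968}{8063} - \frac{33}{-24}}{-223 - \frac{1}{5}} = \frac{- \frac{4968}{8063} - - \frac{11}{8}}{- \frac{1116}{5}} = \left(- \frac{4968}{8063} + \frac{11}{8}\right) \left(- \frac{5}{1116}\right) = \frac{48949}{64504} \left(- \frac{5}{1116}\right) = - \frac{7895}{2322144}$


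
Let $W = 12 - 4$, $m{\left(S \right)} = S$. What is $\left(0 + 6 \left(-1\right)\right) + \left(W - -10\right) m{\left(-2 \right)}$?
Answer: $-42$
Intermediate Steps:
$W = 8$ ($W = 12 - 4 = 8$)
$\left(0 + 6 \left(-1\right)\right) + \left(W - -10\right) m{\left(-2 \right)} = \left(0 + 6 \left(-1\right)\right) + \left(8 - -10\right) \left(-2\right) = \left(0 - 6\right) + \left(8 + 10\right) \left(-2\right) = -6 + 18 \left(-2\right) = -6 - 36 = -42$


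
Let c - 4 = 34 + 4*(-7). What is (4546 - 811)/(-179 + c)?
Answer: -3735/169 ≈ -22.101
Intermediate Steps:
c = 10 (c = 4 + (34 + 4*(-7)) = 4 + (34 - 28) = 4 + 6 = 10)
(4546 - 811)/(-179 + c) = (4546 - 811)/(-179 + 10) = 3735/(-169) = 3735*(-1/169) = -3735/169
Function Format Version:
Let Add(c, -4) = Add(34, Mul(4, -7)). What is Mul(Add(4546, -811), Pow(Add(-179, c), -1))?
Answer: Rational(-3735, 169) ≈ -22.101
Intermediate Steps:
c = 10 (c = Add(4, Add(34, Mul(4, -7))) = Add(4, Add(34, -28)) = Add(4, 6) = 10)
Mul(Add(4546, -811), Pow(Add(-179, c), -1)) = Mul(Add(4546, -811), Pow(Add(-179, 10), -1)) = Mul(3735, Pow(-169, -1)) = Mul(3735, Rational(-1, 169)) = Rational(-3735, 169)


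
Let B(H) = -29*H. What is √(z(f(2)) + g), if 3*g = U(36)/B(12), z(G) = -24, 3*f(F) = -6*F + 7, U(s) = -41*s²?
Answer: 2*√5655/29 ≈ 5.1862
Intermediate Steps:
f(F) = 7/3 - 2*F (f(F) = (-6*F + 7)/3 = (7 - 6*F)/3 = 7/3 - 2*F)
g = 1476/29 (g = ((-41*36²)/((-29*12)))/3 = (-41*1296/(-348))/3 = (-53136*(-1/348))/3 = (⅓)*(4428/29) = 1476/29 ≈ 50.897)
√(z(f(2)) + g) = √(-24 + 1476/29) = √(780/29) = 2*√5655/29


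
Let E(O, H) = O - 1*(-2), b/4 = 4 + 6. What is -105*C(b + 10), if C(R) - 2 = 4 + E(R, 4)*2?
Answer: -11550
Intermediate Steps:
b = 40 (b = 4*(4 + 6) = 4*10 = 40)
E(O, H) = 2 + O (E(O, H) = O + 2 = 2 + O)
C(R) = 10 + 2*R (C(R) = 2 + (4 + (2 + R)*2) = 2 + (4 + (4 + 2*R)) = 2 + (8 + 2*R) = 10 + 2*R)
-105*C(b + 10) = -105*(10 + 2*(40 + 10)) = -105*(10 + 2*50) = -105*(10 + 100) = -105*110 = -11550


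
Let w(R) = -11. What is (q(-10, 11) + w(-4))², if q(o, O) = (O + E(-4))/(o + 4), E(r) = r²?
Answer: 961/4 ≈ 240.25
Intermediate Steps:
q(o, O) = (16 + O)/(4 + o) (q(o, O) = (O + (-4)²)/(o + 4) = (O + 16)/(4 + o) = (16 + O)/(4 + o))
(q(-10, 11) + w(-4))² = ((16 + 11)/(4 - 10) - 11)² = (27/(-6) - 11)² = (-⅙*27 - 11)² = (-9/2 - 11)² = (-31/2)² = 961/4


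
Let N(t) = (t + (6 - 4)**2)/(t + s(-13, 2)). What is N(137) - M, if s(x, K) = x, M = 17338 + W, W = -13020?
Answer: -535291/124 ≈ -4316.9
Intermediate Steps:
M = 4318 (M = 17338 - 13020 = 4318)
N(t) = (4 + t)/(-13 + t) (N(t) = (t + (6 - 4)**2)/(t - 13) = (t + 2**2)/(-13 + t) = (t + 4)/(-13 + t) = (4 + t)/(-13 + t))
N(137) - M = (4 + 137)/(-13 + 137) - 1*4318 = 141/124 - 4318 = -535291/124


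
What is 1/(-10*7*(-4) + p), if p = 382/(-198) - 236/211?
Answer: 20889/5785255 ≈ 0.0036107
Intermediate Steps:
p = -63665/20889 (p = 382*(-1/198) - 236*1/211 = -191/99 - 236/211 = -63665/20889 ≈ -3.0478)
1/(-10*7*(-4) + p) = 1/(-10*7*(-4) - 63665/20889) = 1/(-70*(-4) - 63665/20889) = 1/(280 - 63665/20889) = 1/(5785255/20889) = 20889/5785255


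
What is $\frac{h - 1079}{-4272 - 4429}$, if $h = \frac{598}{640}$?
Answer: $\frac{49283}{397760} \approx 0.1239$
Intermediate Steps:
$h = \frac{299}{320}$ ($h = 598 \cdot \frac{1}{640} = \frac{299}{320} \approx 0.93437$)
$\frac{h - 1079}{-4272 - 4429} = \frac{\frac{299}{320} - 1079}{-4272 - 4429} = - \frac{344981}{320 \left(-8701\right)} = \left(- \frac{344981}{320}\right) \left(- \frac{1}{8701}\right) = \frac{49283}{397760}$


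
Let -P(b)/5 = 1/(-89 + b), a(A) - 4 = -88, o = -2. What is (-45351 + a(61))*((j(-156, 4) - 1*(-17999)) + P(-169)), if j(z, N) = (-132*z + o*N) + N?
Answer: -150775305395/86 ≈ -1.7532e+9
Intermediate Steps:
a(A) = -84 (a(A) = 4 - 88 = -84)
P(b) = -5/(-89 + b)
j(z, N) = -N - 132*z (j(z, N) = (-132*z - 2*N) + N = -N - 132*z)
(-45351 + a(61))*((j(-156, 4) - 1*(-17999)) + P(-169)) = (-45351 - 84)*(((-1*4 - 132*(-156)) - 1*(-17999)) - 5/(-89 - 169)) = -45435*(((-4 + 20592) + 17999) - 5/(-258)) = -45435*((20588 + 17999) - 5*(-1/258)) = -45435*(38587 + 5/258) = -45435*9955451/258 = -150775305395/86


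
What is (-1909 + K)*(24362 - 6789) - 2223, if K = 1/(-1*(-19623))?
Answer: -658333579267/19623 ≈ -3.3549e+7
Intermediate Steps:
K = 1/19623 ≈ 5.0961e-5
(-1909 + K)*(24362 - 6789) - 2223 = (-1909 + 1/19623)*(24362 - 6789) - 2223 = -37460306/19623*17573 - 2223 = -658289957338/19623 - 2223 = -658333579267/19623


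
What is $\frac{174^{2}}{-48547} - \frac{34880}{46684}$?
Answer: $- \frac{776681036}{566592037} \approx -1.3708$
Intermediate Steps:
$\frac{174^{2}}{-48547} - \frac{34880}{46684} = 30276 \left(- \frac{1}{48547}\right) - \frac{8720}{11671} = - \frac{30276}{48547} - \frac{8720}{11671} = - \frac{776681036}{566592037}$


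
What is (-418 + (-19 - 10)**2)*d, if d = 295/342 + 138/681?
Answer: 3886759/8626 ≈ 450.59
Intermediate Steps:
d = 82697/77634 (d = 295*(1/342) + 138*(1/681) = 295/342 + 46/227 = 82697/77634 ≈ 1.0652)
(-418 + (-19 - 10)**2)*d = (-418 + (-19 - 10)**2)*(82697/77634) = (-418 + (-29)**2)*(82697/77634) = (-418 + 841)*(82697/77634) = 423*(82697/77634) = 3886759/8626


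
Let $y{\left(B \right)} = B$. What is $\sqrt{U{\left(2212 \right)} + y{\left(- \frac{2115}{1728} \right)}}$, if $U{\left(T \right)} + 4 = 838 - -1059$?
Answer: $\frac{\sqrt{1089663}}{24} \approx 43.495$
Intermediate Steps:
$U{\left(T \right)} = 1893$ ($U{\left(T \right)} = -4 + \left(838 - -1059\right) = -4 + \left(838 + 1059\right) = -4 + 1897 = 1893$)
$\sqrt{U{\left(2212 \right)} + y{\left(- \frac{2115}{1728} \right)}} = \sqrt{1893 - \frac{2115}{1728}} = \sqrt{1893 - \frac{235}{192}} = \sqrt{\frac{363221}{192}} = \frac{\sqrt{1089663}}{24}$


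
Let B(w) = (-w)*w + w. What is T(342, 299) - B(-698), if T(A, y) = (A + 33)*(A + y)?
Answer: 728277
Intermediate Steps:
B(w) = w - w² (B(w) = -w² + w = w - w²)
T(A, y) = (33 + A)*(A + y)
T(342, 299) - B(-698) = (342² + 33*342 + 33*299 + 342*299) - (-698)*(1 - 1*(-698)) = (116964 + 11286 + 9867 + 102258) - (-698)*(1 + 698) = 240375 - (-698)*699 = 240375 - 1*(-487902) = 240375 + 487902 = 728277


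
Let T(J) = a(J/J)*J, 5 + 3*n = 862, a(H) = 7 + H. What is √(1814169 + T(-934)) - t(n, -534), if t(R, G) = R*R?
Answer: -734449/9 + √1806697 ≈ -80261.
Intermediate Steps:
n = 857/3 (n = -5/3 + (⅓)*862 = -5/3 + 862/3 = 857/3 ≈ 285.67)
t(R, G) = R²
T(J) = 8*J (T(J) = (7 + J/J)*J = (7 + 1)*J = 8*J)
√(1814169 + T(-934)) - t(n, -534) = √(1814169 + 8*(-934)) - (857/3)² = √(1814169 - 7472) - 1*734449/9 = √1806697 - 734449/9 = -734449/9 + √1806697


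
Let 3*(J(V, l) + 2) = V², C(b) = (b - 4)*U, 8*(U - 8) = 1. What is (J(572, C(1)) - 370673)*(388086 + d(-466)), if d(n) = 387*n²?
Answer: -22087376854726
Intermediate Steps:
U = 65/8 (U = 8 + (⅛)*1 = 8 + ⅛ = 65/8 ≈ 8.1250)
C(b) = -65/2 + 65*b/8 (C(b) = (b - 4)*(65/8) = (-4 + b)*(65/8) = -65/2 + 65*b/8)
J(V, l) = -2 + V²/3
(J(572, C(1)) - 370673)*(388086 + d(-466)) = ((-2 + (⅓)*572²) - 370673)*(388086 + 387*(-466)²) = ((-2 + (⅓)*327184) - 370673)*(388086 + 387*217156) = ((-2 + 327184/3) - 370673)*(388086 + 84039372) = (327178/3 - 370673)*84427458 = -784841/3*84427458 = -22087376854726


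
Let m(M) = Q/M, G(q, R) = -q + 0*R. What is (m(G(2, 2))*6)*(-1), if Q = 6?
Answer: 18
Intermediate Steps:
G(q, R) = -q (G(q, R) = -q + 0 = -q)
m(M) = 6/M
(m(G(2, 2))*6)*(-1) = ((6/((-1*2)))*6)*(-1) = ((6/(-2))*6)*(-1) = ((6*(-½))*6)*(-1) = -3*6*(-1) = -18*(-1) = 18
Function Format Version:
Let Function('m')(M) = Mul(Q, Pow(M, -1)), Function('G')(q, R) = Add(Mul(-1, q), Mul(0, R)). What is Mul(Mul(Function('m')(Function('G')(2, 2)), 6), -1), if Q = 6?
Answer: 18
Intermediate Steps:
Function('G')(q, R) = Mul(-1, q) (Function('G')(q, R) = Add(Mul(-1, q), 0) = Mul(-1, q))
Function('m')(M) = Mul(6, Pow(M, -1))
Mul(Mul(Function('m')(Function('G')(2, 2)), 6), -1) = Mul(Mul(Mul(6, Pow(Mul(-1, 2), -1)), 6), -1) = Mul(Mul(Mul(6, Pow(-2, -1)), 6), -1) = Mul(Mul(Mul(6, Rational(-1, 2)), 6), -1) = Mul(Mul(-3, 6), -1) = Mul(-18, -1) = 18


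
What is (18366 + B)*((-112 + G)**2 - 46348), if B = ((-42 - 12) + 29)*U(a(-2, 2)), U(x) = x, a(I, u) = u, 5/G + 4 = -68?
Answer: -802054301909/1296 ≈ -6.1887e+8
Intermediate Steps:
G = -5/72 (G = 5/(-4 - 68) = 5/(-72) = 5*(-1/72) = -5/72 ≈ -0.069444)
B = -50 (B = ((-42 - 12) + 29)*2 = (-54 + 29)*2 = -25*2 = -50)
(18366 + B)*((-112 + G)**2 - 46348) = (18366 - 50)*((-112 - 5/72)**2 - 46348) = 18316*((-8069/72)**2 - 46348) = 18316*(65108761/5184 - 46348) = 18316*(-175159271/5184) = -802054301909/1296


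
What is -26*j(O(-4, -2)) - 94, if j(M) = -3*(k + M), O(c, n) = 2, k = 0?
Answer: 62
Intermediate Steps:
j(M) = -3*M (j(M) = -3*(0 + M) = -3*M)
-26*j(O(-4, -2)) - 94 = -(-78)*2 - 94 = -26*(-6) - 94 = 156 - 94 = 62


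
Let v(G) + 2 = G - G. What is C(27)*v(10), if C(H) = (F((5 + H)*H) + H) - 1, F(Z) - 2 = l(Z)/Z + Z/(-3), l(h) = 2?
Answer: 112319/216 ≈ 520.00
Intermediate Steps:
v(G) = -2 (v(G) = -2 + (G - G) = -2 + 0 = -2)
F(Z) = 2 + 2/Z - Z/3 (F(Z) = 2 + (2/Z + Z/(-3)) = 2 + (2/Z + Z*(-⅓)) = 2 + (2/Z - Z/3) = 2 + 2/Z - Z/3)
C(H) = 1 + H + 2/(H*(5 + H)) - H*(5 + H)/3 (C(H) = ((2 + 2/(((5 + H)*H)) - (5 + H)*H/3) + H) - 1 = ((2 + 2/((H*(5 + H))) - H*(5 + H)/3) + H) - 1 = ((2 + 2*(1/(H*(5 + H))) - H*(5 + H)/3) + H) - 1 = ((2 + 2/(H*(5 + H)) - H*(5 + H)/3) + H) - 1 = (2 + H + 2/(H*(5 + H)) - H*(5 + H)/3) - 1 = 1 + H + 2/(H*(5 + H)) - H*(5 + H)/3)
C(27)*v(10) = ((⅓)*(6 + 27*(5 + 27)*(3 + 3*27 - 1*27*(5 + 27)))/(27*(5 + 27)))*(-2) = ((⅓)*(1/27)*(6 + 27*32*(3 + 81 - 1*27*32))/32)*(-2) = ((⅓)*(1/27)*(1/32)*(6 + 27*32*(3 + 81 - 864)))*(-2) = ((⅓)*(1/27)*(1/32)*(6 + 27*32*(-780)))*(-2) = ((⅓)*(1/27)*(1/32)*(6 - 673920))*(-2) = ((⅓)*(1/27)*(1/32)*(-673914))*(-2) = -112319/432*(-2) = 112319/216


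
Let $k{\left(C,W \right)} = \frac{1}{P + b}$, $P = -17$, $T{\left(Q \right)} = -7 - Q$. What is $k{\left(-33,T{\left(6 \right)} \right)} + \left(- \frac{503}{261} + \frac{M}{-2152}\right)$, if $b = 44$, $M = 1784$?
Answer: $- \frac{572729}{210627} \approx -2.7192$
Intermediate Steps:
$k{\left(C,W \right)} = \frac{1}{27}$ ($k{\left(C,W \right)} = \frac{1}{-17 + 44} = \frac{1}{27}$)
$k{\left(-33,T{\left(6 \right)} \right)} + \left(- \frac{503}{261} + \frac{M}{-2152}\right) = \frac{1}{27} + \left(- \frac{503}{261} + \frac{1784}{-2152}\right) = \frac{1}{27} + \left(\left(-503\right) \frac{1}{261} + 1784 \left(- \frac{1}{2152}\right)\right) = \frac{1}{27} - \frac{193510}{70209} = - \frac{572729}{210627}$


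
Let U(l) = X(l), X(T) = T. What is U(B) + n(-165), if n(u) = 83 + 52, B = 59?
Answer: 194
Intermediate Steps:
n(u) = 135
U(l) = l
U(B) + n(-165) = 59 + 135 = 194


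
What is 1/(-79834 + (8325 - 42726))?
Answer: -1/114235 ≈ -8.7539e-6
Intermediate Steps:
1/(-79834 + (8325 - 42726)) = 1/(-79834 - 34401) = 1/(-114235) = -1/114235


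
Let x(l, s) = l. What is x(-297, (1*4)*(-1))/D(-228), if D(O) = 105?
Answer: -99/35 ≈ -2.8286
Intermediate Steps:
x(-297, (1*4)*(-1))/D(-228) = -297/105 = -297*1/105 = -99/35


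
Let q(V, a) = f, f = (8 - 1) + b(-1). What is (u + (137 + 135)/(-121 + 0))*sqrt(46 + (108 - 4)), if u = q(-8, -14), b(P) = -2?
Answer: 1665*sqrt(6)/121 ≈ 33.706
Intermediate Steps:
f = 5 (f = (8 - 1) - 2 = 7 - 2 = 5)
q(V, a) = 5
u = 5
(u + (137 + 135)/(-121 + 0))*sqrt(46 + (108 - 4)) = (5 + (137 + 135)/(-121 + 0))*sqrt(46 + (108 - 4)) = (5 + 272/(-121))*sqrt(46 + 104) = (5 + 272*(-1/121))*sqrt(150) = (5 - 272/121)*(5*sqrt(6)) = 333*(5*sqrt(6))/121 = 1665*sqrt(6)/121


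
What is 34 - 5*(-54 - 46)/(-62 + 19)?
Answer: 962/43 ≈ 22.372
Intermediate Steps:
34 - 5*(-54 - 46)/(-62 + 19) = 34 - (-500)/(-43) = 34 - (-500)*(-1)/43 = 34 - 5*100/43 = 34 - 500/43 = 962/43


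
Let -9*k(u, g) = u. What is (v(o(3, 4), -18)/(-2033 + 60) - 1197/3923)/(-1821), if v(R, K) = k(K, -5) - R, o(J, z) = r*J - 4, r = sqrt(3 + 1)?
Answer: 399/2381261 ≈ 0.00016756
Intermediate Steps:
r = 2 (r = sqrt(4) = 2)
k(u, g) = -u/9
o(J, z) = -4 + 2*J (o(J, z) = 2*J - 4 = -4 + 2*J)
v(R, K) = -R - K/9 (v(R, K) = -K/9 - R = -R - K/9)
(v(o(3, 4), -18)/(-2033 + 60) - 1197/3923)/(-1821) = ((-(-4 + 2*3) - 1/9*(-18))/(-2033 + 60) - 1197/3923)/(-1821) = ((-(-4 + 6) + 2)/(-1973) - 1197*1/3923)*(-1/1821) = ((-1*2 + 2)*(-1/1973) - 1197/3923)*(-1/1821) = ((-2 + 2)*(-1/1973) - 1197/3923)*(-1/1821) = (0*(-1/1973) - 1197/3923)*(-1/1821) = (0 - 1197/3923)*(-1/1821) = -1197/3923*(-1/1821) = 399/2381261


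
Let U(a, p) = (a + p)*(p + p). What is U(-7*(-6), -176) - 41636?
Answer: 5532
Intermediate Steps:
U(a, p) = 2*p*(a + p) (U(a, p) = (a + p)*(2*p) = 2*p*(a + p))
U(-7*(-6), -176) - 41636 = 2*(-176)*(-7*(-6) - 176) - 41636 = 2*(-176)*(42 - 176) - 41636 = 2*(-176)*(-134) - 41636 = 47168 - 41636 = 5532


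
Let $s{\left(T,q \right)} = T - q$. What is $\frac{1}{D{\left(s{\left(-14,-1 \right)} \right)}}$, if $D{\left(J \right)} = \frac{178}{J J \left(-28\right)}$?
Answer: $- \frac{2366}{89} \approx -26.584$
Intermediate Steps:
$D{\left(J \right)} = - \frac{89}{14 J^{2}}$ ($D{\left(J \right)} = \frac{178}{J^{2} \left(-28\right)} = \frac{178}{\left(-28\right) J^{2}} = 178 \left(- \frac{1}{28 J^{2}}\right) = - \frac{89}{14 J^{2}}$)
$\frac{1}{D{\left(s{\left(-14,-1 \right)} \right)}} = \frac{1}{\left(- \frac{89}{14}\right) \frac{1}{\left(-14 - -1\right)^{2}}} = \frac{1}{\left(- \frac{89}{14}\right) \frac{1}{\left(-14 + 1\right)^{2}}} = \frac{1}{\left(- \frac{89}{14}\right) \frac{1}{169}} = \frac{1}{- \frac{89}{2366}} = - \frac{2366}{89}$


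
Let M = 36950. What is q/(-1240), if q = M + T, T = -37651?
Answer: 701/1240 ≈ 0.56532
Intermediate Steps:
q = -701 (q = 36950 - 37651 = -701)
q/(-1240) = -701/(-1240) = -701*(-1/1240) = 701/1240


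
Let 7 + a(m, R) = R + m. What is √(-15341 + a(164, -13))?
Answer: I*√15197 ≈ 123.28*I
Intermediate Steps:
a(m, R) = -7 + R + m (a(m, R) = -7 + (R + m) = -7 + R + m)
√(-15341 + a(164, -13)) = √(-15341 + (-7 - 13 + 164)) = √(-15341 + 144) = √(-15197) = I*√15197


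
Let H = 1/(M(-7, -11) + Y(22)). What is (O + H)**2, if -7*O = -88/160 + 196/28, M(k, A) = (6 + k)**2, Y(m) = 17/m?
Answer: 3806401/29811600 ≈ 0.12768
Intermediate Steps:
O = -129/140 (O = -(-88/160 + 196/28)/7 = -(-88*1/160 + 196*(1/28))/7 = -(-11/20 + 7)/7 = -1/7*129/20 = -129/140 ≈ -0.92143)
H = 22/39 (H = 1/((6 - 7)**2 + 17/22) = 1/((-1)**2 + 17*(1/22)) = 1/(1 + 17/22) = 1/(39/22) = 22/39 ≈ 0.56410)
(O + H)**2 = (-129/140 + 22/39)**2 = (-1951/5460)**2 = 3806401/29811600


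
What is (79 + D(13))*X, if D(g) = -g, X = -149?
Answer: -9834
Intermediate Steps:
(79 + D(13))*X = (79 - 1*13)*(-149) = (79 - 13)*(-149) = 66*(-149) = -9834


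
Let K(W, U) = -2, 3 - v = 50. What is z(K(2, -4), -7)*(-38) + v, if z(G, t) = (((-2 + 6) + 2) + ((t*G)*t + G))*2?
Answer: 7097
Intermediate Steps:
v = -47 (v = 3 - 1*50 = 3 - 50 = -47)
z(G, t) = 12 + 2*G + 2*G*t² (z(G, t) = ((4 + 2) + ((G*t)*t + G))*2 = (6 + (G*t² + G))*2 = (6 + (G + G*t²))*2 = (6 + G + G*t²)*2 = 12 + 2*G + 2*G*t²)
z(K(2, -4), -7)*(-38) + v = (12 + 2*(-2) + 2*(-2)*(-7)²)*(-38) - 47 = (12 - 4 + 2*(-2)*49)*(-38) - 47 = (12 - 4 - 196)*(-38) - 47 = -188*(-38) - 47 = 7144 - 47 = 7097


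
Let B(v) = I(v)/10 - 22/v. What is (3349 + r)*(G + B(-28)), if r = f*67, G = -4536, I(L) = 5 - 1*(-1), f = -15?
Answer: -372019756/35 ≈ -1.0629e+7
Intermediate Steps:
I(L) = 6 (I(L) = 5 + 1 = 6)
r = -1005 (r = -15*67 = -1005)
B(v) = ⅗ - 22/v (B(v) = 6/10 - 22/v = 6*(⅒) - 22/v = ⅗ - 22/v)
(3349 + r)*(G + B(-28)) = (3349 - 1005)*(-4536 + (⅗ - 22/(-28))) = 2344*(-4536 + (⅗ - 22*(-1/28))) = 2344*(-4536 + (⅗ + 11/14)) = 2344*(-4536 + 97/70) = 2344*(-317423/70) = -372019756/35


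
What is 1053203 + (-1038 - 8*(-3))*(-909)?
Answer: 1974929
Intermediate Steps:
1053203 + (-1038 - 8*(-3))*(-909) = 1053203 + (-1038 + 24)*(-909) = 1053203 - 1014*(-909) = 1053203 + 921726 = 1974929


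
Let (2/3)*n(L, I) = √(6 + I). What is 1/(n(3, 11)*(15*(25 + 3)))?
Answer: √17/10710 ≈ 0.00038498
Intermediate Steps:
n(L, I) = 3*√(6 + I)/2
1/(n(3, 11)*(15*(25 + 3))) = 1/((3*√(6 + 11)/2)*(15*(25 + 3))) = 1/((3*√17/2)*(15*28)) = 1/((3*√17/2)*420) = 1/(630*√17) = √17/10710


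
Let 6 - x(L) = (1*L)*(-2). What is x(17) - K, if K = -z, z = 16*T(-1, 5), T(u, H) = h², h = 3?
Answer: 184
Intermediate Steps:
T(u, H) = 9 (T(u, H) = 3² = 9)
x(L) = 6 + 2*L (x(L) = 6 - 1*L*(-2) = 6 - L*(-2) = 6 - (-2)*L = 6 + 2*L)
z = 144 (z = 16*9 = 144)
K = -144 (K = -1*144 = -144)
x(17) - K = (6 + 2*17) - 1*(-144) = (6 + 34) + 144 = 40 + 144 = 184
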